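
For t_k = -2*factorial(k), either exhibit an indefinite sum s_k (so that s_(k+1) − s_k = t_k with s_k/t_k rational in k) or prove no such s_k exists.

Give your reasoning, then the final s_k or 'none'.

none (Gosper's algorithm certifies no s_k)

The ratio is k + 1.
Normal form (A,B,C) = (k + 1, 1, 1).
Solve (k + 1)·f(k+1) − (1)·f(k) = 1.
Bound: deg f ≤ -1.
d = -1 < 0 ⇒ no nonzero polynomial f; not summable.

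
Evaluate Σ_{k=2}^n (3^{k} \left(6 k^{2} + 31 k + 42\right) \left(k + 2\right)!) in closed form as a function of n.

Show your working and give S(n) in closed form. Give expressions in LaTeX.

Ratio r(k) = 3*(6*k**3 + 61*k**2 + 208*k + 237)/(6*k**2 + 31*k + 42).
Normal form (A,B,C) = (3*k + 9, 1, k**2 + 31*k/6 + 7).
f must satisfy (3*k + 9)·f(k+1) − (1)·f(k) = k**2 + 31*k/6 + 7.
Degrees (1,0,2) ⇒ d ≤ 1.
A polynomial solution: f(k) = (2*k + 3)/6.
So s_k = (B(k−1)f/C)·t_k = ((2*k + 3)/(6*k**2 + 31*k + 42))·t_k = 3**k*(2*k + 3)*factorial(k + 2).
Check: Δs_k = 3**k*(6*k**2 + 31*k + 42)*factorial(k + 2). ✓
Telescope: S(n) = s_(n+1) − s_(2) = 3**(n + 1)*(2*n + 5)*factorial(n + 3) − (1512) = 6*3**n*n*factorial(n + 3) + 15*3**n*factorial(n + 3) - 1512.

S(n) = 6 \cdot 3^{n} n \left(n + 3\right)! + 15 \cdot 3^{n} \left(n + 3\right)! - 1512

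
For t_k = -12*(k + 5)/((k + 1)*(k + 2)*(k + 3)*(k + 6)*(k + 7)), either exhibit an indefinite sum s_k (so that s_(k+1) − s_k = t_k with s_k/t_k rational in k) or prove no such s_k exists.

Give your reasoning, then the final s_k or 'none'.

s_k = k*(-k**2 - 9*k - 20)/(3*(k**3 + 9*k**2 + 20*k + 12))

Step 1: r(k) = (k + 1)*(k + 6)**2/((k + 4)*(k + 5)*(k + 8)).
A = k + 1, B = k + 8, C = k**3 + 14*k**2 + 65*k + 100.
Need (k + 1)·f(k+1) − (k + 7)·f(k) = k**3 + 14*k**2 + 65*k + 100.
Bound: deg f ≤ 6.
Coefficient equations give f(k) = k*(k + 3)*(k + 4)**2*(k + 5)**2/36.
Get s_k = R·t_k = k*(-k**2 - 9*k - 20)/(3*(k**3 + 9*k**2 + 20*k + 12)) with R(k) = B(k−1)f(k)/C(k) = k*(k + 3)*(k + 4)*(k + 7)/36.
Δs = 12*(-k - 5)/(k**5 + 19*k**4 + 131*k**3 + 401*k**2 + 540*k + 252), as required.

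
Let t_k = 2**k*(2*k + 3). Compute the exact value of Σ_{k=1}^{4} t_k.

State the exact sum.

Σ = 286

Ratio r(k) = 2*(2*k + 5)/(2*k + 3).
Take A(k)=2, B(k)=1, C(k)=k + 3/2.
Set up (2)·f(k+1) − (1)·f(k) − (k + 3/2) = 0.
Bound: deg f ≤ 1.
Match coefficients ⇒ f(k) = (2*k - 1)/2.
Then R = B(k−1)f/C = (2*k - 1)/(2*k + 3), so s_k = R(k)·t_k = 2**k*(2*k - 1).
Check: Δs_k = 2**k*(2*k + 3). ✓
Sum = s_(5) − s_(1); s_(5) = 288, s_(1) = 2 ⇒ 286.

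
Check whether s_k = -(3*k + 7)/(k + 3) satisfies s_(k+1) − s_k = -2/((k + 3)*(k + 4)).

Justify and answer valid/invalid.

valid; difference matches t_k

s_(k+1) = (-3*k - 10)/(k + 4)
s_(k+1) − s_k = -2/(k**2 + 7*k + 12)
(s_(k+1) − s_k) − t_k = 0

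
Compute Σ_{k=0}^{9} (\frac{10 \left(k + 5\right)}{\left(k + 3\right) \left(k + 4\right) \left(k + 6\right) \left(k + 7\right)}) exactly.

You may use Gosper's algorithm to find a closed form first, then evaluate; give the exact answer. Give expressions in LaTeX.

Σ = 475/1872

Compute t_(k+1)/t_k: get (k + 3)*(k + 6)**2/((k + 5)**2*(k + 8)).
Gosper form: A/B · C(k+1)/C(k) with A=k + 3, B=k + 8, C=k**2 + 10*k + 25.
Set up (k + 3)·f(k+1) − (k + 7)·f(k) − (k**2 + 10*k + 25) = 0.
deg f ≤ 4 (via 1,1,2).
A polynomial solution: f(k) = k*(k + 4)*(k + 5)*(k + 9)/36.
Then R = B(k−1)f/C = k*(k + 4)*(k + 7)*(k + 9)/(36*(k + 5)), so s_k = R(k)·t_k = 5*k*(k + 9)/(18*(k**2 + 9*k + 18)).
s_(k+1) − s_k = 10*(k + 5)/(k**4 + 20*k**3 + 145*k**2 + 450*k + 504) = t_k.
Σ_(k=0)^(9) t_k = s_(10) − s_(0) = 475/1872 − (0) = 475/1872.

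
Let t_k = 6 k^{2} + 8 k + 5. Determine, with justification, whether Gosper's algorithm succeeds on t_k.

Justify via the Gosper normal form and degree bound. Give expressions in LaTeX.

Yes. s_k = k \left(2 k^{2} + k + 2\right).

r(k) = (6*k**2 + 20*k + 19)/(6*k**2 + 8*k + 5) after simplifying.
Normal form (A,B,C) = (1, 1, k**2 + 4*k/3 + 5/6).
f must satisfy (1)·f(k+1) − (1)·f(k) = k**2 + 4*k/3 + 5/6.
Degrees (0,0,2) ⇒ d ≤ 3.
Coefficient equations give f(k) = k*(2*k**2 + k + 2)/6.
R(k) = B(k−1)·f(k)/C(k) = k*(2*k**2 + k + 2)/(6*k**2 + 8*k + 5); s_k = R·t_k = k*(2*k**2 + k + 2).
s_(k+1) − s_k = 6*k**2 + 8*k + 5 = t_k.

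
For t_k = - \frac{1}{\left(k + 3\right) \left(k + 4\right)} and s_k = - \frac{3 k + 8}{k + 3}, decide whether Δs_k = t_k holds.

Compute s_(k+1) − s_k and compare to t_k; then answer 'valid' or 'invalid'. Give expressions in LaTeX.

s_(k+1) = (-3*k - 11)/(k + 4)
s_(k+1) − s_k = -1/(k**2 + 7*k + 12)
(s_(k+1) − s_k) − t_k = 0

valid (s_(k+1) − s_k reduces to t_k)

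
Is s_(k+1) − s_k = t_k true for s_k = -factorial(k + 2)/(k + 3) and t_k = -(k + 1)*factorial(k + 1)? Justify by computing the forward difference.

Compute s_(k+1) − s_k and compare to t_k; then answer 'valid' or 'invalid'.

s_(k+1) = -factorial(k + 3)/(k + 4)
s_(k+1) − s_k = -(k**2 + 5*k + 5)*factorial(k + 2)/((k + 3)*(k + 4))
(s_(k+1) − s_k) − t_k = (k**2 + 4*k + 2)*factorial(k + 1)/((k + 3)*(k + 4))

Invalid: residual (k**2 + 4*k + 2)*factorial(k + 1)/((k + 3)*(k + 4)) ≠ 0.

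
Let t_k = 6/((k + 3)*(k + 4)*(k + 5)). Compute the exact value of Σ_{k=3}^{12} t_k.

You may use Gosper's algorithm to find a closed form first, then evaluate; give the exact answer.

Σ = 115/1904

Ratio r(k) = (k + 3)/(k + 6).
Take A(k)=k + 3, B(k)=k + 6, C(k)=1.
Key eq: (k + 3)·f(k+1) = (k + 5)·f(k) + (1).
Bound: deg f ≤ 2.
A polynomial solution: f(k) = k*(k + 7)/24.
R(k) = B(k−1)·f(k)/C(k) = k*(k + 5)*(k + 7)/24; s_k = R·t_k = k*(k + 7)/(4*(k + 3)*(k + 4)).
Check: Δs_k = 6/(k**3 + 12*k**2 + 47*k + 60). ✓
Telescoping: Σ = s_(13) − s_(3) = 65/272 − (5/28) = 115/1904.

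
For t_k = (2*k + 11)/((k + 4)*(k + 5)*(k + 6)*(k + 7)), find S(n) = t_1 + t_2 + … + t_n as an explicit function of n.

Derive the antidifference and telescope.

Compute t_(k+1)/t_k: get (k + 4)*(2*k + 13)/((k + 8)*(2*k + 11)).
Take A(k)=k + 4, B(k)=k + 8, C(k)=k + 11/2.
Solve (k + 4)·f(k+1) − (k + 7)·f(k) = k + 11/2.
From deg A=1, deg B=1, deg C=1: d=3.
Coefficient equations give f(k) = k*(k + 5)*(k + 10)/48.
R(k) = B(k−1)·f(k)/C(k) = k*(k + 5)*(k + 7)*(k + 10)/(24*(2*k + 11)); s_k = R·t_k = k*(k + 10)/(24*(k**2 + 10*k + 24)).
Δs = (2*k + 11)/(k**4 + 22*k**3 + 179*k**2 + 638*k + 840), as required.
Evaluate: s_(n+1) = (n**2 + 12*n + 11)/(24*(n**2 + 12*n + 35)); subtract s_(1) = 11/840 ⇒ S(n) = n*(n + 12)/(35*(n**2 + 12*n + 35)).

S(n) = n*(n + 12)/(35*(n**2 + 12*n + 35))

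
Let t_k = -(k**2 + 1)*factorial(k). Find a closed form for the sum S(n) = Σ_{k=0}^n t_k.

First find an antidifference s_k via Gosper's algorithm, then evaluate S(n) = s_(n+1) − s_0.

Ratio r(k) = (k + 1)*((k + 1)**2 + 1)/(k**2 + 1).
Factor: A=k + 1; B=1; C=k**2 + 1.
Set up (k + 1)·f(k+1) − (1)·f(k) − (k**2 + 1) = 0.
deg f ≤ 1 (via 1,0,2).
A polynomial solution: f(k) = k - 1.
Then R = B(k−1)f/C = (k - 1)/(k**2 + 1), so s_k = R(k)·t_k = -(k - 1)*factorial(k).
Verify: -(k**2 + 1)*factorial(k) matches t_k.
Evaluate: s_(n+1) = -n*factorial(n + 1); subtract s_(0) = 1 ⇒ S(n) = -n**2*factorial(n) - n*factorial(n) - 1.

S(n) = -n**2*factorial(n) - n*factorial(n) - 1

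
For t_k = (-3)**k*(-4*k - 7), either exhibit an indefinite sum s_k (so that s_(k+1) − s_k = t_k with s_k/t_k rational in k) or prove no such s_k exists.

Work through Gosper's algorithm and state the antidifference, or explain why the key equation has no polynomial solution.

s_k = (-3)**k*(k + 1)

r(k) = 3*(-4*k - 11)/(4*k + 7) after simplifying.
Factor: A=-3; B=1; C=k + 7/4.
Solve (-3)·f(k+1) − (1)·f(k) = k + 7/4.
From deg A=0, deg B=0, deg C=1: d=1.
Match coefficients ⇒ f(k) = -(k + 1)/4.
R(k) = B(k−1)·f(k)/C(k) = -(k + 1)/(4*k + 7); s_k = R·t_k = (-3)**k*(k + 1).
Verify: (-3)**k*(-4*k - 7) matches t_k.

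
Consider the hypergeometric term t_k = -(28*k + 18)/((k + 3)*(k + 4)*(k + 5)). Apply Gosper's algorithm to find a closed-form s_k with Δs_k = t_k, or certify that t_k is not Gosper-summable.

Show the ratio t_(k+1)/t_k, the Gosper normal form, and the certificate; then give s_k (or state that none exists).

s_k = -k*(17*k + 7)/(4*(k + 3)*(k + 4))

t_(k+1)/t_k = (k + 3)*(14*k + 23)/((k + 6)*(14*k + 9)).
Normal form (A,B,C) = (k + 3, k + 6, k + 9/14).
f must satisfy (k + 3)·f(k+1) − (k + 5)·f(k) = k + 9/14.
From deg A=1, deg B=1, deg C=1: d=2.
Coefficient equations give f(k) = k*(17*k + 7)/112.
Then R = B(k−1)f/C = k*(k + 5)*(17*k + 7)/(8*(14*k + 9)), so s_k = R(k)·t_k = -k*(17*k + 7)/(4*(k + 3)*(k + 4)).
s_(k+1) − s_k = 2*(-14*k - 9)/(k**3 + 12*k**2 + 47*k + 60) = t_k.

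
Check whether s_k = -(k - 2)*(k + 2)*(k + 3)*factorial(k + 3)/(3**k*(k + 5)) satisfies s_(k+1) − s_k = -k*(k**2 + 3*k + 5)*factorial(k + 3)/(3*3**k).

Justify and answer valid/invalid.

s_(k+1) = -(k - 1)*(k + 3)*(k + 4)*factorial(k + 4)/(3*3**k*(k + 6))
s_(k+1) − s_k = -(k + 3)*(k**4 + 9*k**3 + 25*k**2 + 36*k - 8)*factorial(k + 3)/(3*3**k*(k + 5)*(k + 6))
(s_(k+1) − s_k) − t_k = 2*(k**4 + 8*k**3 + 17*k**2 + 25*k + 12)*factorial(k + 3)/(3*3**k*(k + 5)*(k + 6))

Invalid: residual 2*(k**4 + 8*k**3 + 17*k**2 + 25*k + 12)*factorial(k + 3)/(3*3**k*(k + 5)*(k + 6)) ≠ 0.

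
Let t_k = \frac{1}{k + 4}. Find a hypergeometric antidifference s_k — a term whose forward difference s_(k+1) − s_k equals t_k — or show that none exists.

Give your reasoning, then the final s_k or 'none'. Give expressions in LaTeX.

none (Gosper's algorithm certifies no s_k)

Compute t_(k+1)/t_k: get (k + 4)/(k + 5).
Normal form (A,B,C) = (k + 4, k + 5, 1).
Set up (k + 4)·f(k+1) − (k + 4)·f(k) − (1) = 0.
From deg A=1, deg B=1, deg C=0: d=0.
Write f(k) = c0. Then LHS − RHS = -1, requiring -1 = 0: contradictory. No certificate.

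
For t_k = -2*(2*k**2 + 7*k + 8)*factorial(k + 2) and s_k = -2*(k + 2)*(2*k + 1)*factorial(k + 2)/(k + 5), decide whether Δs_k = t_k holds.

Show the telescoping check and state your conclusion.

s_(k+1) = -2*(k + 3)*(2*k + 3)*factorial(k + 3)/(k + 6)
s_(k+1) − s_k = -2*(2*k**4 + 23*k**3 + 94*k**2 + 175*k + 123)*factorial(k + 2)/((k + 5)*(k + 6))
(s_(k+1) − s_k) − t_k = 6*(2*k**3 + 17*k**2 + 41*k + 39)*factorial(k + 2)/((k + 5)*(k + 6))

Invalid: residual 6*(2*k**3 + 17*k**2 + 41*k + 39)*factorial(k + 2)/((k + 5)*(k + 6)) ≠ 0.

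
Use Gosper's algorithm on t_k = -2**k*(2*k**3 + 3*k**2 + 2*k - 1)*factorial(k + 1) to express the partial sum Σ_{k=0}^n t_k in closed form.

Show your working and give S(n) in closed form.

S(n) = -2*2**n*n**2*factorial(n + 2) + 1

t_(k+1)/t_k = 2*(2*k**4 + 13*k**3 + 32*k**2 + 34*k + 12)/(2*k**3 + 3*k**2 + 2*k - 1).
Take A(k)=2*k + 4, B(k)=1, C(k)=k**3 + 3*k**2/2 + k - 1/2.
Key eq: (2*k + 4)·f(k+1) = (1)·f(k) + (k**3 + 3*k**2/2 + k - 1/2).
d = 2 from the (1,0,3) case.
Match coefficients ⇒ f(k) = (k - 1)**2/2.
So s_k = (B(k−1)f/C)·t_k = ((k - 1)**2/(2*k**3 + 3*k**2 + 2*k - 1))·t_k = -2**k*(k - 1)**2*factorial(k + 1).
Check: Δs_k = -2**k*(2*k**3 + 3*k**2 + 2*k - 1)*factorial(k + 1). ✓
Evaluate: s_(n+1) = -2**(n + 1)*n**2*factorial(n + 2); subtract s_(0) = -1 ⇒ S(n) = -2*2**n*n**2*factorial(n + 2) + 1.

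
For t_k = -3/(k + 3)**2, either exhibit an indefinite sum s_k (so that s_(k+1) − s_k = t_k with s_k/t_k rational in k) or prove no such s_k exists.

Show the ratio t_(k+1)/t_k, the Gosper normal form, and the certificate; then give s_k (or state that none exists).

none — t_k is not Gosper-summable

t_(k+1)/t_k = (k + 3)**2/(k + 4)**2.
Take A(k)=k**2 + 6*k + 9, B(k)=k**2 + 8*k + 16, C(k)=1.
f must satisfy (k**2 + 6*k + 9)·f(k+1) − (k**2 + 6*k + 9)·f(k) = 1.
deg f ≤ 0 (via 2,2,0).
Put f(k) = c0: A·f(k+1) − B(k−1)·f(k) − C = -1; need -1 = 0 — inconsistent ⇒ no f, not summable.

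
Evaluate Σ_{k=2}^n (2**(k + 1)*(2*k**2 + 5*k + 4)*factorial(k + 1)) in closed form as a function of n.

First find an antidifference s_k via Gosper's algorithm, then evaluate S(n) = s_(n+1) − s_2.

r(k) = 2*(2*k**3 + 13*k**2 + 29*k + 22)/(2*k**2 + 5*k + 4) after simplifying.
Take A(k)=2*k + 4, B(k)=1, C(k)=k**2 + 5*k/2 + 2.
Need (2*k + 4)·f(k+1) − (1)·f(k) = k**2 + 5*k/2 + 2.
Bound: deg f ≤ 1.
Coefficient equations give f(k) = k/2.
So s_k = (B(k−1)f/C)·t_k = (k/(2*k**2 + 5*k + 4))·t_k = 2**(k + 1)*k*factorial(k + 1).
Δs = 2**(k + 1)*(2*k**2 + 5*k + 4)*factorial(k + 1), as required.
Evaluate: s_(n+1) = 2**(n + 2)*(n + 1)*factorial(n + 2); subtract s_(2) = 96 ⇒ S(n) = 4*2**n*n*factorial(n + 2) + 4*2**n*factorial(n + 2) - 96.

S(n) = 4*2**n*n*factorial(n + 2) + 4*2**n*factorial(n + 2) - 96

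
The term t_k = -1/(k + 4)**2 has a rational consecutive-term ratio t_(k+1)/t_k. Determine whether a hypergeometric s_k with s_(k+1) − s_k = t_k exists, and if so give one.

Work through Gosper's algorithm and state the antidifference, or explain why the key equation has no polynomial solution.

Step 1: r(k) = (k + 4)**2/(k + 5)**2.
Take A(k)=k**2 + 8*k + 16, B(k)=k**2 + 10*k + 25, C(k)=1.
Solve (k**2 + 8*k + 16)·f(k+1) − (k**2 + 8*k + 16)·f(k) = 1.
Bound: deg f ≤ 0.
Write f(k) = c0. Then LHS − RHS = -1, requiring -1 = 0: contradictory. No certificate.

none — t_k is not Gosper-summable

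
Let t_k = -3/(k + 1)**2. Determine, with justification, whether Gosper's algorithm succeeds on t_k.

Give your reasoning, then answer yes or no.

No — t_k has no hypergeometric antidifference.

Compute t_(k+1)/t_k: get (k + 1)**2/(k + 2)**2.
So A=k**2 + 2*k + 1 and B=k**2 + 4*k + 4, with C=1.
Solve (k**2 + 2*k + 1)·f(k+1) − (k**2 + 2*k + 1)·f(k) = 1.
Degrees (2,2,0) ⇒ d ≤ 0.
Put f(k) = c0: A·f(k+1) − B(k−1)·f(k) − C = -1; need -1 = 0 — inconsistent ⇒ no f, not summable.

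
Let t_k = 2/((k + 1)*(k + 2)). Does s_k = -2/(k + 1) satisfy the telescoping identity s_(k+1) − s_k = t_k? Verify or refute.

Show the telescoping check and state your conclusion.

Valid: the claim telescopes to t_k.

s_(k+1) = -2/(k + 2)
s_(k+1) − s_k = 2/((k + 1)*(k + 2))
(s_(k+1) − s_k) − t_k = 0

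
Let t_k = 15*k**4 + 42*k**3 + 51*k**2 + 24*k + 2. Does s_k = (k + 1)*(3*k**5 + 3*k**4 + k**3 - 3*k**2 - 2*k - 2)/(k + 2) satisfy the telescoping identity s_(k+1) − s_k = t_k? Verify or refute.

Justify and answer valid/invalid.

s_(k+1) = k*(3*k**5 + 24*k**4 + 79*k**3 + 134*k**2 + 118*k + 44)/(k + 3)
s_(k+1) − s_k = (15*k**6 + 105*k**5 + 282*k**4 + 397*k**3 + 299*k**2 + 102*k + 6)/(k**2 + 5*k + 6)
(s_(k+1) − s_k) − t_k = (-12*k**5 - 69*k**4 - 134*k**3 - 129*k**2 - 52*k - 6)/(k**2 + 5*k + 6)

Invalid: residual (-12*k**5 - 69*k**4 - 134*k**3 - 129*k**2 - 52*k - 6)/(k**2 + 5*k + 6) ≠ 0.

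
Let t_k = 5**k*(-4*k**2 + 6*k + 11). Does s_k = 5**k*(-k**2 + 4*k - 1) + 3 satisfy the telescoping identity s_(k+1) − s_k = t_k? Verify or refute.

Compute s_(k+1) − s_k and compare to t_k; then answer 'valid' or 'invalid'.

s_(k+1) = 5**(k + 1)*(4*k - (k + 1)**2 + 3) + 3
s_(k+1) − s_k = 5**k*(-4*k**2 + 6*k + 11)
(s_(k+1) − s_k) − t_k = 0

Valid: the claim telescopes to t_k.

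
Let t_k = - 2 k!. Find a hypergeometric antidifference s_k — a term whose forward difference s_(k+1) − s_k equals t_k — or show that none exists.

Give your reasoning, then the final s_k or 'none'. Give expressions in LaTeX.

t_(k+1)/t_k = k + 1.
Take A(k)=k + 1, B(k)=1, C(k)=1.
Key eq: (k + 1)·f(k+1) = (1)·f(k) + (1).
d = -1 from the (1,0,0) case.
Negative degree bound (-1): no f exists, t_k not Gosper-summable.

none (Gosper's algorithm certifies no s_k)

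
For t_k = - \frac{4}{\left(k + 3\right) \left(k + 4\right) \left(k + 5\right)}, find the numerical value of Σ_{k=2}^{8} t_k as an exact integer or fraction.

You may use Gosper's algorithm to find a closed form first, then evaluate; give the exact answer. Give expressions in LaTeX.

Σ = -7/130

Ratio r(k) = (k + 3)/(k + 6).
So A=k + 3 and B=k + 6, with C=1.
Key eq: (k + 3)·f(k+1) = (k + 5)·f(k) + (1).
Bound: deg f ≤ 2.
Solve for f: f(k) = k*(k + 7)/24 (degree 2 ≤ 2).
Get s_k = R·t_k = k*(-k - 7)/(6*(k + 3)*(k + 4)) with R(k) = B(k−1)f(k)/C(k) = k*(k + 5)*(k + 7)/24.
Δs = -4/(k**3 + 12*k**2 + 47*k + 60), as required.
Telescoping: Σ = s_(9) − s_(2) = -2/13 − (-1/10) = -7/130.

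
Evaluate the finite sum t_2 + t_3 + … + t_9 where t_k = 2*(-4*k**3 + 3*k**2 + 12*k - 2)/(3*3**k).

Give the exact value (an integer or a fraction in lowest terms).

Σ = -271288/59049

Step 1: r(k) = (4*k**3 + 9*k**2 - 6*k - 9)/(3*(4*k**3 - 3*k**2 - 12*k + 2)).
A = 1/3, B = 1, C = k**3 - 3*k**2/4 - 3*k + 1/2.
Solve (1/3)·f(k+1) − (1)·f(k) = k**3 - 3*k**2/4 - 3*k + 1/2.
deg f ≤ 3 (via 0,0,3).
Match coefficients ⇒ f(k) = -3*(4*k**3 + 3*k**2 - 3*k + 4)/8.
R(k) = B(k−1)·f(k)/C(k) = -3*(4*k**3 + 3*k**2 - 3*k + 4)/(2*(4*k**3 - 3*k**2 - 12*k + 2)); s_k = R·t_k = (4*k**3 + 3*k**2 - 3*k + 4)/3**k.
s_(k+1) − s_k = 2*(-4*k**3 + 3*k**2 + 12*k - 2)/(3*3**k) = t_k.
Evaluate s at k=10 and k=2: 4274/59049 and 14/3; difference -271288/59049.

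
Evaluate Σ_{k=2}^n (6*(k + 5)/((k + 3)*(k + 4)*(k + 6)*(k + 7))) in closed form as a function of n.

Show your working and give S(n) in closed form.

t_(k+1)/t_k = (k + 3)*(k + 6)**2/((k + 5)**2*(k + 8)).
So A=k + 3 and B=k + 8, with C=k**2 + 10*k + 25.
Solve (k + 3)·f(k+1) − (k + 7)·f(k) = k**2 + 10*k + 25.
deg f ≤ 4 (via 1,1,2).
Coefficient equations give f(k) = k*(k + 4)*(k + 5)*(k + 9)/36.
R(k) = B(k−1)·f(k)/C(k) = k*(k + 4)*(k + 7)*(k + 9)/(36*(k + 5)); s_k = R·t_k = k*(k + 9)/(6*(k**2 + 9*k + 18)).
Check: Δs_k = 6*(k + 5)/(k**4 + 20*k**3 + 145*k**2 + 450*k + 504). ✓
Telescope: S(n) = s_(n+1) − s_(2) = (n**2 + 11*n + 10)/(6*(n**2 + 11*n + 28)) − (11/120) = 3*(n**2 + 11*n - 12)/(40*(n**2 + 11*n + 28)).

S(n) = 3*(n**2 + 11*n - 12)/(40*(n**2 + 11*n + 28))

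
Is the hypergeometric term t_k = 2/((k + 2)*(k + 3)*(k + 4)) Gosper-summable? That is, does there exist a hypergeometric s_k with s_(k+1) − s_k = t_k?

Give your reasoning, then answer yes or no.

The ratio is (k + 2)/(k + 5).
Gosper form: A/B · C(k+1)/C(k) with A=k + 2, B=k + 5, C=1.
Need (k + 2)·f(k+1) − (k + 4)·f(k) = 1.
Degrees (1,1,0) ⇒ d ≤ 2.
Match coefficients ⇒ f(k) = k*(k + 5)/12.
R(k) = B(k−1)·f(k)/C(k) = k*(k + 4)*(k + 5)/12; s_k = R·t_k = k*(k + 5)/(6*(k + 2)*(k + 3)).
Check: Δs_k = 2/(k**3 + 9*k**2 + 26*k + 24). ✓

Yes. s_k = k*(k + 5)/(6*(k + 2)*(k + 3)).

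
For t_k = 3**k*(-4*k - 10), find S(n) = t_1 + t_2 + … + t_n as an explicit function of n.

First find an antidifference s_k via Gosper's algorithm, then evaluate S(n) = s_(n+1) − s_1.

Ratio r(k) = 3*(2*k + 7)/(2*k + 5).
Gosper form: A/B · C(k+1)/C(k) with A=3, B=1, C=k + 5/2.
Need (3)·f(k+1) − (1)·f(k) = k + 5/2.
Degrees (0,0,1) ⇒ d ≤ 1.
Match coefficients ⇒ f(k) = (k + 1)/2.
Get s_k = R·t_k = -2*3**k*(k + 1) with R(k) = B(k−1)f(k)/C(k) = (k + 1)/(2*k + 5).
s_(k+1) − s_k = 3**k*(-4*k - 10) = t_k.
s_(n+1) = 6*3**n*(-n - 2) and s_(1) = -12, so S(n) = -6*3**n*n - 12*3**n + 12.

S(n) = -6*3**n*n - 12*3**n + 12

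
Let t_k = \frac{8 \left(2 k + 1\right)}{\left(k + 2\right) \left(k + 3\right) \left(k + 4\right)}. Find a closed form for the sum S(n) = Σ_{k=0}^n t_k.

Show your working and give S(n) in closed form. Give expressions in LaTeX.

Compute t_(k+1)/t_k: get (k + 2)*(2*k + 3)/((k + 5)*(2*k + 1)).
Factor: A=k + 2; B=k + 5; C=k + 1/2.
f must satisfy (k + 2)·f(k+1) − (k + 4)·f(k) = k + 1/2.
d = 2 from the (1,1,1) case.
Match coefficients ⇒ f(k) = k*(5*k + 1)/24.
Get s_k = R·t_k = 2*k*(5*k + 1)/(3*(k + 2)*(k + 3)) with R(k) = B(k−1)f(k)/C(k) = k*(k + 4)*(5*k + 1)/(12*(2*k + 1)).
Δs = 8*(2*k + 1)/(k**3 + 9*k**2 + 26*k + 24), as required.
Σ_(k=0)^n t_k = s_(n+1) − s_(0) = (2*(5*n**2 + 11*n + 6)/(3*(n**2 + 7*n + 12))) − (0), i.e. 2*(5*n**2 + 11*n + 6)/(3*(n**2 + 7*n + 12)).

S(n) = \frac{2 \left(5 n^{2} + 11 n + 6\right)}{3 \left(n^{2} + 7 n + 12\right)}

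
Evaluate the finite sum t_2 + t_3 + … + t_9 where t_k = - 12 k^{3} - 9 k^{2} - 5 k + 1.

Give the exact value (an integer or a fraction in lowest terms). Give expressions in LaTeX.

Σ = -27056

The ratio is (12*k**3 + 45*k**2 + 59*k + 25)/(12*k**3 + 9*k**2 + 5*k - 1).
Take A(k)=1, B(k)=1, C(k)=k**3 + 3*k**2/4 + 5*k/12 - 1/12.
f must satisfy (1)·f(k+1) − (1)·f(k) = k**3 + 3*k**2/4 + 5*k/12 - 1/12.
Bound: deg f ≤ 4.
Solving with deg f ≤ 4: f(k) = k*(3*k**3 - 3*k**2 + k - 2)/12.
Certificate R = B(k−1)f/C = k*(3*k**3 - 3*k**2 + k - 2)/(12*k**3 + 9*k**2 + 5*k - 1) gives s_k = k*(-3*k**3 + 3*k**2 - k + 2).
Check: Δs_k = -12*k**3 - 9*k**2 - 5*k + 1. ✓
Telescoping: Σ = s_(10) − s_(2) = -27080 − (-24) = -27056.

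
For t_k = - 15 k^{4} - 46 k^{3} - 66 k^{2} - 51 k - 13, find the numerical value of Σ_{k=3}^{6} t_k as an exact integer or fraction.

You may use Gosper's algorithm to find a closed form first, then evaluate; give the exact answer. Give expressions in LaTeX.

Compute t_(k+1)/t_k: get (15*k**4 + 106*k**3 + 294*k**2 + 381*k + 191)/(15*k**4 + 46*k**3 + 66*k**2 + 51*k + 13).
Normal form (A,B,C) = (1, 1, k**4 + 46*k**3/15 + 22*k**2/5 + 17*k/5 + 13/15).
Solve (1)·f(k+1) − (1)·f(k) = k**4 + 46*k**3/15 + 22*k**2/5 + 17*k/5 + 13/15.
deg f ≤ 5 (via 0,0,4).
Solving with deg f ≤ 5: f(k) = k*(3*k**4 + 4*k**3 + 4*k**2 + 4*k - 2)/15.
Get s_k = R·t_k = k*(-3*k**4 - 4*k**3 - 4*k**2 - 4*k + 2) with R(k) = B(k−1)f(k)/C(k) = k*(3*k**4 + 4*k**3 + 4*k**2 + 4*k - 2)/(15*k**4 + 46*k**3 + 66*k**2 + 51*k + 13).
s_(k+1) − s_k = -15*k**4 - 46*k**3 - 66*k**2 - 51*k - 13 = t_k.
Σ_(k=3)^(6) t_k = s_(7) − s_(3) = -61579 − (-1191) = -60388.

Σ = -60388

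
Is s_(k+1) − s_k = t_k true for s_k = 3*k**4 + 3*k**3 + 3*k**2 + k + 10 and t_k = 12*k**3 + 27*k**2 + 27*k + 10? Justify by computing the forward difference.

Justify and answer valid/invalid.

Valid: the claim telescopes to t_k.

s_(k+1) = 3*k**4 + 15*k**3 + 30*k**2 + 28*k + 20
s_(k+1) − s_k = 12*k**3 + 27*k**2 + 27*k + 10
(s_(k+1) − s_k) − t_k = 0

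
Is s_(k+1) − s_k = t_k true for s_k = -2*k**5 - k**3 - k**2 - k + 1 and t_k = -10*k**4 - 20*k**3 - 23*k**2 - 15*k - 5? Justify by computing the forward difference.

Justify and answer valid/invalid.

Valid — Δs_k = t_k.

s_(k+1) = -k - 2*(k + 1)**5 - (k + 1)**3 - (k + 1)**2
s_(k+1) − s_k = -10*k**4 - 20*k**3 - 23*k**2 - 15*k - 5
(s_(k+1) − s_k) − t_k = 0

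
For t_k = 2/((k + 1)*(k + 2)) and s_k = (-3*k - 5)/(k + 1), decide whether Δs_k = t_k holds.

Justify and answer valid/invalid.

s_(k+1) = (-3*k - 8)/(k + 2)
s_(k+1) − s_k = 2/(k**2 + 3*k + 2)
(s_(k+1) − s_k) − t_k = 0

Valid: the claim telescopes to t_k.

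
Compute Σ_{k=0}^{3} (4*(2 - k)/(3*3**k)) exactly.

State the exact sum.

The ratio is (k - 1)/(3*(k - 2)).
A = 1/3, B = 1, C = k - 2.
Solve (1/3)·f(k+1) − (1)·f(k) = k - 2.
From deg A=0, deg B=0, deg C=1: d=1.
Coefficient equations give f(k) = -3*(2*k - 3)/4.
So s_k = (B(k−1)f/C)·t_k = (-3*(2*k - 3)/(4*(k - 2)))·t_k = (2*k - 3)/3**k.
Check: Δs_k = 4*(2 - k)/(3*3**k). ✓
Σ_(k=0)^(3) t_k = s_(4) − s_(0) = 5/81 − (-3) = 248/81.

Σ = 248/81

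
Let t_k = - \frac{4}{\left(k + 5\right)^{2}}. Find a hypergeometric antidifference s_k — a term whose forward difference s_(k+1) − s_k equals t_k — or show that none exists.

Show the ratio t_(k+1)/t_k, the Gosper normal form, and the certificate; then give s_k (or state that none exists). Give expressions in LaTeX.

no hypergeometric antidifference exists

r(k) = (k + 5)**2/(k + 6)**2 after simplifying.
So A=k**2 + 10*k + 25 and B=k**2 + 12*k + 36, with C=1.
Set up (k**2 + 10*k + 25)·f(k+1) − (k**2 + 10*k + 25)·f(k) − (1) = 0.
From deg A=2, deg B=2, deg C=0: d=0.
Write f(k) = c0. Then LHS − RHS = -1, requiring -1 = 0: contradictory. No certificate.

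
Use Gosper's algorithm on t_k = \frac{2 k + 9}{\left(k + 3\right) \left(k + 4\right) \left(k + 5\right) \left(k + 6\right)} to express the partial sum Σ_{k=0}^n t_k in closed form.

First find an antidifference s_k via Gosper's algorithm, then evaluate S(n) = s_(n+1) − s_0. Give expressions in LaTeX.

r(k) = (k + 3)*(2*k + 11)/((k + 7)*(2*k + 9)) after simplifying.
Normal form (A,B,C) = (k + 3, k + 7, k + 9/2).
Key eq: (k + 3)·f(k+1) = (k + 6)·f(k) + (k + 9/2).
Degrees (1,1,1) ⇒ d ≤ 3.
Solve for f: f(k) = k*(k + 4)*(k + 8)/30 (degree 3 ≤ 3).
R(k) = B(k−1)·f(k)/C(k) = k*(k + 4)*(k + 6)*(k + 8)/(15*(2*k + 9)); s_k = R·t_k = k*(k + 8)/(15*(k**2 + 8*k + 15)).
Verify: (2*k + 9)/(k**4 + 18*k**3 + 119*k**2 + 342*k + 360) matches t_k.
Evaluate: s_(n+1) = (n**2 + 10*n + 9)/(15*(n**2 + 10*n + 24)); subtract s_(0) = 0 ⇒ S(n) = (n**2 + 10*n + 9)/(15*(n**2 + 10*n + 24)).

S(n) = \frac{n^{2} + 10 n + 9}{15 \left(n^{2} + 10 n + 24\right)}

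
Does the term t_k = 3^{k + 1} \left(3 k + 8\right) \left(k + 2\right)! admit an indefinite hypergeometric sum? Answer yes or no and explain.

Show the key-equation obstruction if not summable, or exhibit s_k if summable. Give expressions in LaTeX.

r(k) = 3*(k + 3)*(3*k + 11)/(3*k + 8) after simplifying.
So A=3*k + 9 and B=1, with C=k + 8/3.
f must satisfy (3*k + 9)·f(k+1) − (1)·f(k) = k + 8/3.
d = 0 from the (1,0,1) case.
Solve for f: f(k) = 1/3 (degree 0 ≤ 0).
Certificate R = B(k−1)f/C = 1/(3*k + 8) gives s_k = 3**(k + 1)*factorial(k + 2).
Verify: 3**(k + 1)*(3*k + 8)*factorial(k + 2) matches t_k.

Yes. s_k = 3^{k + 1} \left(k + 2\right)!.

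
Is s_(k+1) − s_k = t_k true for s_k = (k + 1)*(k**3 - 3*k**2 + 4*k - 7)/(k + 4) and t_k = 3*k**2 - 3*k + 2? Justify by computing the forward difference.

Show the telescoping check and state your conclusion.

s_(k+1) = (k**4 + 2*k**3 + k**2 - 3*k - 10)/(k + 5)
s_(k+1) − s_k = (3*k**4 + 18*k**3 - k**2 - 5)/(k**2 + 9*k + 20)
(s_(k+1) − s_k) − t_k = 3*(-2*k**3 - 12*k**2 + 14*k - 15)/(k**2 + 9*k + 20)

Invalid: residual 3*(-2*k**3 - 12*k**2 + 14*k - 15)/(k**2 + 9*k + 20) ≠ 0.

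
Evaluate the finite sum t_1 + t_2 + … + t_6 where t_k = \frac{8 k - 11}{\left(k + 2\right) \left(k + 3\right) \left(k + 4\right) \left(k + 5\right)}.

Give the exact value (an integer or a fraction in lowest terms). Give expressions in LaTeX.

Σ = 1/44

Compute t_(k+1)/t_k: get (k + 2)*(8*k - 3)/((k + 6)*(8*k - 11)).
Factor: A=k + 2; B=k + 6; C=k - 11/8.
Need (k + 2)·f(k+1) − (k + 5)·f(k) = k - 11/8.
From deg A=1, deg B=1, deg C=1: d=3.
Coefficient equations give f(k) = -k*(k**2 + 9*k + 122)/192.
So s_k = (B(k−1)f/C)·t_k = (-k*(k + 5)*(k**2 + 9*k + 122)/(24*(8*k - 11)))·t_k = k*(-k**2 - 9*k - 122)/(24*(k + 2)*(k + 3)*(k + 4)).
Check: Δs_k = (8*k - 11)/(k**4 + 14*k**3 + 71*k**2 + 154*k + 120). ✓
Telescoping: Σ = s_(7) − s_(1) = -91/1320 − (-11/120) = 1/44.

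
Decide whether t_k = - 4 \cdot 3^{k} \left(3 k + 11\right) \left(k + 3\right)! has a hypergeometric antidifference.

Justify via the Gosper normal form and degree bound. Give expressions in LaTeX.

r(k) = 3*(k + 4)*(3*k + 14)/(3*k + 11) after simplifying.
Factor: A=3*k + 12; B=1; C=k + 11/3.
Set up (3*k + 12)·f(k+1) − (1)·f(k) − (k + 11/3) = 0.
d = 0 from the (1,0,1) case.
A polynomial solution: f(k) = 1/3.
R(k) = B(k−1)·f(k)/C(k) = 1/(3*k + 11); s_k = R·t_k = -4*3**k*factorial(k + 3).
s_(k+1) − s_k = -4*3**k*(3*k + 11)*factorial(k + 3) = t_k.

Yes. s_k = - 4 \cdot 3^{k} \left(k + 3\right)!.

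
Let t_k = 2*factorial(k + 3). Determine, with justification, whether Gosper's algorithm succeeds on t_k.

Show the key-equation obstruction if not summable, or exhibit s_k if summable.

t_(k+1)/t_k = k + 4.
A = k + 4, B = 1, C = 1.
Need (k + 4)·f(k+1) − (1)·f(k) = 1.
From deg A=1, deg B=0, deg C=0: d=-1.
Bound -1 < 0, so the key equation has no polynomial solution.

No — t_k has no hypergeometric antidifference.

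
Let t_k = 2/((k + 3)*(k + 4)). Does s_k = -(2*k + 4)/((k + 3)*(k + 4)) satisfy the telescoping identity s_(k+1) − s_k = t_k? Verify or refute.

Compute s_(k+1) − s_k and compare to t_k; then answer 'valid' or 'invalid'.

Invalid: residual -8/(k**3 + 12*k**2 + 47*k + 60) ≠ 0.

s_(k+1) = 2*(-k - 3)/((k + 4)*(k + 5))
s_(k+1) − s_k = 2*(k + 1)/(k**3 + 12*k**2 + 47*k + 60)
(s_(k+1) − s_k) − t_k = -8/(k**3 + 12*k**2 + 47*k + 60)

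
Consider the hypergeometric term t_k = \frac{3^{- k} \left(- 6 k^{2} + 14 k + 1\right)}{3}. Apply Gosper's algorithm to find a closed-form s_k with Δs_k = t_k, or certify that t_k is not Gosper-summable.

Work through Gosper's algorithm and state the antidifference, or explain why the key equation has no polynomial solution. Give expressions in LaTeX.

Compute t_(k+1)/t_k: get (6*k**2 - 2*k - 9)/(3*(6*k**2 - 14*k - 1)).
Take A(k)=1/3, B(k)=1, C(k)=k**2 - 7*k/3 - 1/6.
Key eq: (1/3)·f(k+1) = (1)·f(k) + (k**2 - 7*k/3 - 1/6).
Bound: deg f ≤ 2.
Solving with deg f ≤ 2: f(k) = -(3*k**2 - 4*k - 1)/2.
R(k) = B(k−1)·f(k)/C(k) = -3*(3*k**2 - 4*k - 1)/(6*k**2 - 14*k - 1); s_k = R·t_k = (3*k**2 - 4*k - 1)/3**k.
s_(k+1) − s_k = (-6*k**2 + 14*k + 1)/(3*3**k) = t_k.

s_k = 3^{- k} \left(3 k^{2} - 4 k - 1\right)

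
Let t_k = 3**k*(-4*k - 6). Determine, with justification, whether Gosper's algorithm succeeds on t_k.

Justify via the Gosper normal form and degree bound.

Yes. s_k = -2*3**k*k.

Compute t_(k+1)/t_k: get 3*(2*k + 5)/(2*k + 3).
So A=3 and B=1, with C=k + 3/2.
f must satisfy (3)·f(k+1) − (1)·f(k) = k + 3/2.
deg f ≤ 1 (via 0,0,1).
A polynomial solution: f(k) = k/2.
R(k) = B(k−1)·f(k)/C(k) = k/(2*k + 3); s_k = R·t_k = -2*3**k*k.
Check: Δs_k = 3**k*(-4*k - 6). ✓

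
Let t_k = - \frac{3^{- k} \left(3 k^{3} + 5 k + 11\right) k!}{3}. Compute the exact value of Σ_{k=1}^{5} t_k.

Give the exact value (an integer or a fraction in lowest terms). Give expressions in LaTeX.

r(k) = (k + 1)*(5*k + 3*(k + 1)**3 + 16)/(3*(3*k**3 + 5*k + 11)) after simplifying.
Factor: A=k/3 + 1/3; B=1; C=k**3 + 5*k/3 + 11/3.
Key eq: (k/3 + 1/3)·f(k+1) = (1)·f(k) + (k**3 + 5*k/3 + 11/3).
deg f ≤ 2 (via 1,0,3).
Coefficient equations give f(k) = 3*k**2 - 4.
R(k) = B(k−1)·f(k)/C(k) = 3*(3*k**2 - 4)/(3*k**3 + 5*k + 11); s_k = R·t_k = -(3*k**2 - 4)*factorial(k)/3**k.
s_(k+1) − s_k = -(3*k**3 + 5*k + 11)*factorial(k)/(3*3**k) = t_k.
Sum = s_(6) − s_(1); s_(6) = -8320/81, s_(1) = 1/3 ⇒ -8347/81.

Σ = -8347/81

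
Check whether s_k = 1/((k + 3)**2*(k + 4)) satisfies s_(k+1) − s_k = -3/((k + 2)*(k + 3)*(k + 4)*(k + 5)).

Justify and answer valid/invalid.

s_(k+1) = 1/((k + 4)**2*(k + 5))
s_(k+1) − s_k = ((k + 3)**2 - (k + 4)*(k + 5))/((k + 3)**2*(k + 4)**2*(k + 5))
(s_(k+1) − s_k) − t_k = 2*(2*k + 7)/(k**6 + 21*k**5 + 181*k**4 + 819*k**3 + 2050*k**2 + 2688*k + 1440)

Invalid: residual 2*(2*k + 7)/(k**6 + 21*k**5 + 181*k**4 + 819*k**3 + 2050*k**2 + 2688*k + 1440) ≠ 0.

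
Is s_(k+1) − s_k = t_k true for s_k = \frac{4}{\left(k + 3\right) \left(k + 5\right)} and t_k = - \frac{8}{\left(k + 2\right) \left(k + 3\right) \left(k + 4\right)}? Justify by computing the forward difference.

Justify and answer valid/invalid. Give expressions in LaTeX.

s_(k+1) = 4/((k + 4)*(k + 6))
s_(k+1) − s_k = 4*(-2*k - 9)/(k**4 + 18*k**3 + 119*k**2 + 342*k + 360)
(s_(k+1) − s_k) − t_k = 12*(3*k + 14)/(k**5 + 20*k**4 + 155*k**3 + 580*k**2 + 1044*k + 720)

Invalid: residual \frac{12 \left(3 k + 14\right)}{k^{5} + 20 k^{4} + 155 k^{3} + 580 k^{2} + 1044 k + 720} ≠ 0.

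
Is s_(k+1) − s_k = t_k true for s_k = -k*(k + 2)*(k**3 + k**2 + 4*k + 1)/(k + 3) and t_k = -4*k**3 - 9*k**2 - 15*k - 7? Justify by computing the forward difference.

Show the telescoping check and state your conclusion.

Invalid: residual (3*k**4 + 20*k**3 + 38*k**2 + 51*k + 21)/(k**2 + 7*k + 12) ≠ 0.

s_(k+1) = -(k + 1)*(k + 3)*(4*k + (k + 1)**3 + (k + 1)**2 + 5)/(k + 4)
s_(k+1) − s_k = (-4*k**5 - 34*k**4 - 106*k**3 - 182*k**2 - 178*k - 63)/(k**2 + 7*k + 12)
(s_(k+1) − s_k) − t_k = (3*k**4 + 20*k**3 + 38*k**2 + 51*k + 21)/(k**2 + 7*k + 12)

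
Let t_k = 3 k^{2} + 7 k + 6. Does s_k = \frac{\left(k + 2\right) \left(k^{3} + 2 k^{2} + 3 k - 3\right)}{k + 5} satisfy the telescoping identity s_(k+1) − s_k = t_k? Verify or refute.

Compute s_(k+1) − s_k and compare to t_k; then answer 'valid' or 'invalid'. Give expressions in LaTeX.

Invalid: residual \frac{3 \left(- 2 k^{3} - 20 k^{2} - 38 k - 33\right)}{k^{2} + 11 k + 30} ≠ 0.

s_(k+1) = (k + 3)*(3*k + (k + 1)**3 + 2*(k + 1)**2)/(k + 6)
s_(k+1) − s_k = (3*k**4 + 34*k**3 + 113*k**2 + 162*k + 81)/(k**2 + 11*k + 30)
(s_(k+1) − s_k) − t_k = 3*(-2*k**3 - 20*k**2 - 38*k - 33)/(k**2 + 11*k + 30)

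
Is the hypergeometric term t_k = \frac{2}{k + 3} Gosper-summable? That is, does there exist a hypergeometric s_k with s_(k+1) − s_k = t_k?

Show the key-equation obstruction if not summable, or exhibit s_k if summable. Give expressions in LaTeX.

No — key equation has no polynomial f.

t_(k+1)/t_k = (k + 3)/(k + 4).
So A=k + 3 and B=k + 4, with C=1.
Solve (k + 3)·f(k+1) − (k + 3)·f(k) = 1.
From deg A=1, deg B=1, deg C=0: d=0.
f = c0 ⇒ A·f(k+1) − B(k−1)·f(k) − C = -1. The system {-1 = 0} is inconsistent; no antidifference.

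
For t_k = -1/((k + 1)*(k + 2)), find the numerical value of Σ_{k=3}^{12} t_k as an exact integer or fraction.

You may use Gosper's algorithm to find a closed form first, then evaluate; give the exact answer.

Σ = -5/28

r(k) = (k + 1)/(k + 3) after simplifying.
Take A(k)=k + 1, B(k)=k + 3, C(k)=1.
Key eq: (k + 1)·f(k+1) = (k + 2)·f(k) + (1).
d = 1 from the (1,1,0) case.
Coefficient equations give f(k) = k.
R(k) = B(k−1)·f(k)/C(k) = k*(k + 2); s_k = R·t_k = -k/(k + 1).
s_(k+1) − s_k = -1/(k**2 + 3*k + 2) = t_k.
Evaluate s at k=13 and k=3: -13/14 and -3/4; difference -5/28.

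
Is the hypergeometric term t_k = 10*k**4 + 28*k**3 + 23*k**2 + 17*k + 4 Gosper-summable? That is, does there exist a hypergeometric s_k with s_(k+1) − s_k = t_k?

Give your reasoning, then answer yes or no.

r(k) = (10*k**4 + 68*k**3 + 167*k**2 + 187*k + 82)/(10*k**4 + 28*k**3 + 23*k**2 + 17*k + 4) after simplifying.
Gosper form: A/B · C(k+1)/C(k) with A=1, B=1, C=k**4 + 14*k**3/5 + 23*k**2/10 + 17*k/10 + 2/5.
Need (1)·f(k+1) − (1)·f(k) = k**4 + 14*k**3/5 + 23*k**2/10 + 17*k/10 + 2/5.
Degrees (0,0,4) ⇒ d ≤ 5.
A polynomial solution: f(k) = k*(2*k**4 + 2*k**3 - 3*k**2 + 4*k - 1)/10.
Certificate R = B(k−1)f/C = k*(2*k**4 + 2*k**3 - 3*k**2 + 4*k - 1)/(10*k**4 + 28*k**3 + 23*k**2 + 17*k + 4) gives s_k = k*(2*k**4 + 2*k**3 - 3*k**2 + 4*k - 1).
Verify: 10*k**4 + 28*k**3 + 23*k**2 + 17*k + 4 matches t_k.

Yes. s_k = k*(2*k**4 + 2*k**3 - 3*k**2 + 4*k - 1).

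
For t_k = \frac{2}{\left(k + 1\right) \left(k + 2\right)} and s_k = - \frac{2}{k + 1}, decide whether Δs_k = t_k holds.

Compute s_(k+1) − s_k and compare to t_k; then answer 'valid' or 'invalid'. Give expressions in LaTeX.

valid; difference matches t_k

s_(k+1) = -2/(k + 2)
s_(k+1) − s_k = 2/((k + 1)*(k + 2))
(s_(k+1) − s_k) − t_k = 0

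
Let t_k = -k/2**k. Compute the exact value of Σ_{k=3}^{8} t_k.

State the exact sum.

r(k) = (k + 1)/(2*k) after simplifying.
Factor: A=1/2; B=1; C=k.
Need (1/2)·f(k+1) − (1)·f(k) = k.
Bound: deg f ≤ 1.
A polynomial solution: f(k) = -2*(k + 1).
R(k) = B(k−1)·f(k)/C(k) = -2*(k + 1)/k; s_k = R·t_k = 2**(1 - k)*(k + 1).
Check: Δs_k = -k/2**k. ✓
Evaluate s at k=9 and k=3: 5/128 and 1; difference -123/128.

Σ = -123/128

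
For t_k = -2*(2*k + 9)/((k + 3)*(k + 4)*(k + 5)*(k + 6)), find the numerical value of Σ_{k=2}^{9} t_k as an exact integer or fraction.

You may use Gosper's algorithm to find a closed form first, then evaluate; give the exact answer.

r(k) = (k + 3)*(2*k + 11)/((k + 7)*(2*k + 9)) after simplifying.
So A=k + 3 and B=k + 7, with C=k + 9/2.
Key eq: (k + 3)·f(k+1) = (k + 6)·f(k) + (k + 9/2).
From deg A=1, deg B=1, deg C=1: d=3.
Match coefficients ⇒ f(k) = k*(k + 4)*(k + 8)/30.
Get s_k = R·t_k = 2*k*(-k - 8)/(15*(k**2 + 8*k + 15)) with R(k) = B(k−1)f(k)/C(k) = k*(k + 4)*(k + 6)*(k + 8)/(15*(2*k + 9)).
s_(k+1) − s_k = 2*(-2*k - 9)/(k**4 + 18*k**3 + 119*k**2 + 342*k + 360) = t_k.
Telescoping: Σ = s_(10) − s_(2) = -8/65 − (-8/105) = -64/1365.

Σ = -64/1365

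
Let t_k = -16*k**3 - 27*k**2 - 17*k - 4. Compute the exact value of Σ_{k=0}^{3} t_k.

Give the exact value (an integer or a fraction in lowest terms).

r(k) = (16*k**3 + 75*k**2 + 119*k + 64)/(16*k**3 + 27*k**2 + 17*k + 4) after simplifying.
Normal form (A,B,C) = (1, 1, k**3 + 27*k**2/16 + 17*k/16 + 1/4).
f must satisfy (1)·f(k+1) − (1)·f(k) = k**3 + 27*k**2/16 + 17*k/16 + 1/4.
deg f ≤ 4 (via 0,0,3).
Match coefficients ⇒ f(k) = k**2*(4*k**2 + k - 1)/16.
Then R = B(k−1)f/C = k**2*(4*k**2 + k - 1)/(16*k**3 + 27*k**2 + 17*k + 4), so s_k = R(k)·t_k = k**2*(-4*k**2 - k + 1).
s_(k+1) − s_k = -16*k**3 - 27*k**2 - 17*k - 4 = t_k.
Telescoping: Σ = s_(4) − s_(0) = -1072 − (0) = -1072.

Σ = -1072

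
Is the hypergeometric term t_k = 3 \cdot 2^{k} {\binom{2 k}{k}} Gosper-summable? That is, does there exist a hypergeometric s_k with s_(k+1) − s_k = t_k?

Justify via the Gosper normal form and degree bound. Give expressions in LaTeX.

No — negative degree bound, so no certificate f.

The ratio is 4*(2*k + 1)/(k + 1).
Factor: A=8*k + 4; B=k + 1; C=1.
Set up (8*k + 4)·f(k+1) − (k)·f(k) − (1) = 0.
deg f ≤ -1 (via 1,1,0).
d = -1 < 0 ⇒ no nonzero polynomial f; not summable.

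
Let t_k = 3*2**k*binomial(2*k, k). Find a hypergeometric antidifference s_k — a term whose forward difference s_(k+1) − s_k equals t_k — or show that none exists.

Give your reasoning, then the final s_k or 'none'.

Step 1: r(k) = 4*(2*k + 1)/(k + 1).
Factor: A=8*k + 4; B=k + 1; C=1.
Need (8*k + 4)·f(k+1) − (k)·f(k) = 1.
Degrees (1,1,0) ⇒ d ≤ -1.
deg f ≤ -1 is impossible — no certificate.

not Gosper-summable; s_k does not exist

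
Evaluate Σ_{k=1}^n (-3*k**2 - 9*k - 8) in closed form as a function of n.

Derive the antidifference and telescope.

The ratio is (3*k**2 + 15*k + 20)/(3*k**2 + 9*k + 8).
Normal form (A,B,C) = (1, 1, k**2 + 3*k + 8/3).
f must satisfy (1)·f(k+1) − (1)·f(k) = k**2 + 3*k + 8/3.
Degrees (0,0,2) ⇒ d ≤ 3.
Solve for f: f(k) = k*(k**2 + 3*k + 4)/3 (degree 3 ≤ 3).
Certificate R = B(k−1)f/C = k*(k**2 + 3*k + 4)/(3*k**2 + 9*k + 8) gives s_k = k*(-k**2 - 3*k - 4).
Check: Δs_k = -3*k**2 - 9*k - 8. ✓
Σ_(k=1)^n t_k = s_(n+1) − s_(1) = (-n**3 - 6*n**2 - 13*n - 8) − (-8), i.e. n*(-n**2 - 6*n - 13).

S(n) = n*(-n**2 - 6*n - 13)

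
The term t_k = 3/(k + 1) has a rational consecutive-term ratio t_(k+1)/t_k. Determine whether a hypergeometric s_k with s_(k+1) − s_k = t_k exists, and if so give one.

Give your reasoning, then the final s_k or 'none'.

The ratio is (k + 1)/(k + 2).
So A=k + 1 and B=k + 2, with C=1.
Key eq: (k + 1)·f(k+1) = (k + 1)·f(k) + (1).
d = 0 from the (1,1,0) case.
f = c0 ⇒ A·f(k+1) − B(k−1)·f(k) − C = -1. The system {-1 = 0} is inconsistent; no antidifference.

no hypergeometric antidifference exists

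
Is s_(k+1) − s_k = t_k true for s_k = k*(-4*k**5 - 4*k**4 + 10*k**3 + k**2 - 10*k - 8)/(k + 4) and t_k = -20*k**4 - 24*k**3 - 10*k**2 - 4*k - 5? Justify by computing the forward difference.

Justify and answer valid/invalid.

Invalid: residual 2*(16*k**5 + 108*k**4 + 108*k**3 + 41*k**2 + 17*k + 20)/(k**2 + 9*k + 20) ≠ 0.

s_(k+1) = (-4*k**6 - 28*k**5 - 70*k**4 - 79*k**3 - 47*k**2 - 29*k - 15)/(k + 5)
s_(k+1) − s_k = (-20*k**6 - 172*k**5 - 410*k**4 - 358*k**3 - 159*k**2 - 91*k - 60)/(k**2 + 9*k + 20)
(s_(k+1) − s_k) − t_k = 2*(16*k**5 + 108*k**4 + 108*k**3 + 41*k**2 + 17*k + 20)/(k**2 + 9*k + 20)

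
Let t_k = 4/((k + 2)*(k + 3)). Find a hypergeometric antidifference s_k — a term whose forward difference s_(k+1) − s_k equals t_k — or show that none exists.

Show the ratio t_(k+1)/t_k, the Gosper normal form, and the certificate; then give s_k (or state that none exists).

s_k = 2*k/(k + 2)

Ratio r(k) = (k + 2)/(k + 4).
Normal form (A,B,C) = (k + 2, k + 4, 1).
Need (k + 2)·f(k+1) − (k + 3)·f(k) = 1.
d = 1 from the (1,1,0) case.
Coefficient equations give f(k) = k/2.
Certificate R = B(k−1)f/C = k*(k + 3)/2 gives s_k = 2*k/(k + 2).
Check: Δs_k = 4/(k**2 + 5*k + 6). ✓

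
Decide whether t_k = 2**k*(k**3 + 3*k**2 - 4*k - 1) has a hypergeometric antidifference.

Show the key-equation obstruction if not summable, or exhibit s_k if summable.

Yes. s_k = 2**k*(k**3 - 3*k**2 + 2*k - 1).

t_(k+1)/t_k = 2*(k**3 + 6*k**2 + 5*k - 1)/(k**3 + 3*k**2 - 4*k - 1).
So A=2 and B=1, with C=k**3 + 3*k**2 - 4*k - 1.
Solve (2)·f(k+1) − (1)·f(k) = k**3 + 3*k**2 - 4*k - 1.
From deg A=0, deg B=0, deg C=3: d=3.
Solve for f: f(k) = k**3 - 3*k**2 + 2*k - 1 (degree 3 ≤ 3).
Certificate R = B(k−1)f/C = (k**3 - 3*k**2 + 2*k - 1)/(k**3 + 3*k**2 - 4*k - 1) gives s_k = 2**k*(k**3 - 3*k**2 + 2*k - 1).
s_(k+1) − s_k = 2**k*(k**3 + 3*k**2 - 4*k - 1) = t_k.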